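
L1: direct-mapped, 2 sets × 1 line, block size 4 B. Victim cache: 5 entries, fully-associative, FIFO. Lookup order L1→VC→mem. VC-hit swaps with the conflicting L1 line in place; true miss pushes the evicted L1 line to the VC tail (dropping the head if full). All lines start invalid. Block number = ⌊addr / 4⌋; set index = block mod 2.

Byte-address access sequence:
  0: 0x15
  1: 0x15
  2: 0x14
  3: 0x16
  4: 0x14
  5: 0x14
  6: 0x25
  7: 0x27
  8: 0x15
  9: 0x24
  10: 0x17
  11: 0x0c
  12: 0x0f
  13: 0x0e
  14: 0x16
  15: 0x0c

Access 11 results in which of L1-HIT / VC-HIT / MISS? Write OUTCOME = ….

#0 0x15→b5/s1 MISS; vc=[]
#1 0x15→b5/s1 L1-HIT; vc=[]
#2 0x14→b5/s1 L1-HIT; vc=[]
#3 0x16→b5/s1 L1-HIT; vc=[]
#4 0x14→b5/s1 L1-HIT; vc=[]
#5 0x14→b5/s1 L1-HIT; vc=[]
#6 0x25→b9/s1 MISS; vc=[5]
#7 0x27→b9/s1 L1-HIT; vc=[5]
#8 0x15→b5/s1 VC-HIT; vc=[9]
#9 0x24→b9/s1 VC-HIT; vc=[5]
#10 0x17→b5/s1 VC-HIT; vc=[9]
#11 0xc→b3/s1 MISS; vc=[9,5]
#12 0xf→b3/s1 L1-HIT; vc=[9,5]
#13 0xe→b3/s1 L1-HIT; vc=[9,5]
#14 0x16→b5/s1 VC-HIT; vc=[9,3]
#15 0xc→b3/s1 VC-HIT; vc=[9,5]

OUTCOME = MISS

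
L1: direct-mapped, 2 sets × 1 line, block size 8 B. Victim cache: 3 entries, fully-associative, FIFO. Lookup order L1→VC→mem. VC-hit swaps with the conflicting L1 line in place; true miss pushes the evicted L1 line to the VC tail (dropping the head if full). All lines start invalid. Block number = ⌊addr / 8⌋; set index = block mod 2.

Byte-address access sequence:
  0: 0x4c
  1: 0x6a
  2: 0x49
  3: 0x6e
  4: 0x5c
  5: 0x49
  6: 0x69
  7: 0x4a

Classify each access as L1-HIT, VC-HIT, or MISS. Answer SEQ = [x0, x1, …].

  [0] addr=0x4c blk=9 s=1: MISS | VC []
  [1] addr=0x6a blk=13 s=1: MISS | VC [9]
  [2] addr=0x49 blk=9 s=1: VC-HIT | VC [13]
  [3] addr=0x6e blk=13 s=1: VC-HIT | VC [9]
  [4] addr=0x5c blk=11 s=1: MISS | VC [9, 13]
  [5] addr=0x49 blk=9 s=1: VC-HIT | VC [11, 13]
  [6] addr=0x69 blk=13 s=1: VC-HIT | VC [11, 9]
  [7] addr=0x4a blk=9 s=1: VC-HIT | VC [11, 13]

SEQ = [MISS, MISS, VC-HIT, VC-HIT, MISS, VC-HIT, VC-HIT, VC-HIT]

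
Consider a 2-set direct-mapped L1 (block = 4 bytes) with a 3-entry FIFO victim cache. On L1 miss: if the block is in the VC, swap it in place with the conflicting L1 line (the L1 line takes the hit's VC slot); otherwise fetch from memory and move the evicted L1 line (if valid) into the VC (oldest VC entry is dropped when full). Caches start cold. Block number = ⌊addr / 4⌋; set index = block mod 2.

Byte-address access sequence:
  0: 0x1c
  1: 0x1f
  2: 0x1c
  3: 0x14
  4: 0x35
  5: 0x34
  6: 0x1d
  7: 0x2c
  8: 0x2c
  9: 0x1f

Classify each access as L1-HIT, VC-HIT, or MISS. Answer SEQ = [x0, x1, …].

#0 0x1c→b7/s1 MISS; vc=[]
#1 0x1f→b7/s1 L1-HIT; vc=[]
#2 0x1c→b7/s1 L1-HIT; vc=[]
#3 0x14→b5/s1 MISS; vc=[7]
#4 0x35→b13/s1 MISS; vc=[7,5]
#5 0x34→b13/s1 L1-HIT; vc=[7,5]
#6 0x1d→b7/s1 VC-HIT; vc=[13,5]
#7 0x2c→b11/s1 MISS; vc=[13,5,7]
#8 0x2c→b11/s1 L1-HIT; vc=[13,5,7]
#9 0x1f→b7/s1 VC-HIT; vc=[13,5,11]

SEQ = [MISS, L1-HIT, L1-HIT, MISS, MISS, L1-HIT, VC-HIT, MISS, L1-HIT, VC-HIT]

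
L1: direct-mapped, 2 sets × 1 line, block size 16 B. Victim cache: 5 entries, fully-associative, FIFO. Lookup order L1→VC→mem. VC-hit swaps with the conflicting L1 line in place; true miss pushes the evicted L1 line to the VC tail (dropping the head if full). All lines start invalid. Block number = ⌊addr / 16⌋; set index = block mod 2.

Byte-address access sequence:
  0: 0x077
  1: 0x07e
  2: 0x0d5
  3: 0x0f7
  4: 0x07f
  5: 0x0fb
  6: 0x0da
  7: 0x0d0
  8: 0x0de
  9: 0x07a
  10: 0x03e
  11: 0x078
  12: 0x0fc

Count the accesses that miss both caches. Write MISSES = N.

MISSES = 4

0: 0x77 (blk 7, set 1) → MISS  vc=[]
1: 0x7e (blk 7, set 1) → L1-HIT  vc=[]
2: 0xd5 (blk 13, set 1) → MISS  vc=[7]
3: 0xf7 (blk 15, set 1) → MISS  vc=[7, 13]
4: 0x7f (blk 7, set 1) → VC-HIT  vc=[15, 13]
5: 0xfb (blk 15, set 1) → VC-HIT  vc=[7, 13]
6: 0xda (blk 13, set 1) → VC-HIT  vc=[7, 15]
7: 0xd0 (blk 13, set 1) → L1-HIT  vc=[7, 15]
8: 0xde (blk 13, set 1) → L1-HIT  vc=[7, 15]
9: 0x7a (blk 7, set 1) → VC-HIT  vc=[13, 15]
10: 0x3e (blk 3, set 1) → MISS  vc=[13, 15, 7]
11: 0x78 (blk 7, set 1) → VC-HIT  vc=[13, 15, 3]
12: 0xfc (blk 15, set 1) → VC-HIT  vc=[13, 7, 3]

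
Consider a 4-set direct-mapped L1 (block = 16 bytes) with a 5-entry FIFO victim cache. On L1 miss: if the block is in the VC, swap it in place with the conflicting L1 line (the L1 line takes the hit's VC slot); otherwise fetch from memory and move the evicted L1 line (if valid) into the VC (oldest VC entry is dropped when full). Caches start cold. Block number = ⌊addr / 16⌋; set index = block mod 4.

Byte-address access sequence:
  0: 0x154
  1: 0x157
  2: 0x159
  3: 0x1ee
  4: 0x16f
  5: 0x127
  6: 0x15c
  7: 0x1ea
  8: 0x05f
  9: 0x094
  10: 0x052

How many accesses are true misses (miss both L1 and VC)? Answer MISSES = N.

MISSES = 6

#0 0x154→b21/s1 MISS; vc=[]
#1 0x157→b21/s1 L1-HIT; vc=[]
#2 0x159→b21/s1 L1-HIT; vc=[]
#3 0x1ee→b30/s2 MISS; vc=[]
#4 0x16f→b22/s2 MISS; vc=[30]
#5 0x127→b18/s2 MISS; vc=[30,22]
#6 0x15c→b21/s1 L1-HIT; vc=[30,22]
#7 0x1ea→b30/s2 VC-HIT; vc=[18,22]
#8 0x5f→b5/s1 MISS; vc=[18,22,21]
#9 0x94→b9/s1 MISS; vc=[18,22,21,5]
#10 0x52→b5/s1 VC-HIT; vc=[18,22,21,9]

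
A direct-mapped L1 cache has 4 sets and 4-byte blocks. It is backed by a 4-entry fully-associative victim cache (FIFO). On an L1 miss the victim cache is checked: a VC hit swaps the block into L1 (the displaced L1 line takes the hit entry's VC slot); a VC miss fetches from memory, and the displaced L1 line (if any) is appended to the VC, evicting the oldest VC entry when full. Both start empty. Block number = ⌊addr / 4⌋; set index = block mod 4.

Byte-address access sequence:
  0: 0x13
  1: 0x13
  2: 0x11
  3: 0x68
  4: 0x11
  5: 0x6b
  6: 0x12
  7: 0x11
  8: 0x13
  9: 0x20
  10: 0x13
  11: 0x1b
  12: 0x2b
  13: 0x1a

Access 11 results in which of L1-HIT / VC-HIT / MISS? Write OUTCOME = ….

  [0] addr=0x13 blk=4 s=0: MISS | VC []
  [1] addr=0x13 blk=4 s=0: L1-HIT | VC []
  [2] addr=0x11 blk=4 s=0: L1-HIT | VC []
  [3] addr=0x68 blk=26 s=2: MISS | VC []
  [4] addr=0x11 blk=4 s=0: L1-HIT | VC []
  [5] addr=0x6b blk=26 s=2: L1-HIT | VC []
  [6] addr=0x12 blk=4 s=0: L1-HIT | VC []
  [7] addr=0x11 blk=4 s=0: L1-HIT | VC []
  [8] addr=0x13 blk=4 s=0: L1-HIT | VC []
  [9] addr=0x20 blk=8 s=0: MISS | VC [4]
  [10] addr=0x13 blk=4 s=0: VC-HIT | VC [8]
  [11] addr=0x1b blk=6 s=2: MISS | VC [8, 26]
  [12] addr=0x2b blk=10 s=2: MISS | VC [8, 26, 6]
  [13] addr=0x1a blk=6 s=2: VC-HIT | VC [8, 26, 10]

OUTCOME = MISS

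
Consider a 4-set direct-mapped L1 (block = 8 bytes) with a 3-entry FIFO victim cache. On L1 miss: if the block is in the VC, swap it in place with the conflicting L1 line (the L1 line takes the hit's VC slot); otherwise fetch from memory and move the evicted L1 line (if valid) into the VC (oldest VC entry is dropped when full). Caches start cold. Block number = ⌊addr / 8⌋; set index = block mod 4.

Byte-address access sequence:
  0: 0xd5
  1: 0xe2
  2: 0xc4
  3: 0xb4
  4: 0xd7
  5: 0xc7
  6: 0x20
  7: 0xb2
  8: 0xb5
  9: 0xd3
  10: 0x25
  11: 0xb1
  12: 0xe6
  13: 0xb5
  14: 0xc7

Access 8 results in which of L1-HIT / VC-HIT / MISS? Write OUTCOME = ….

  [0] addr=0xd5 blk=26 s=2: MISS | VC []
  [1] addr=0xe2 blk=28 s=0: MISS | VC []
  [2] addr=0xc4 blk=24 s=0: MISS | VC [28]
  [3] addr=0xb4 blk=22 s=2: MISS | VC [28, 26]
  [4] addr=0xd7 blk=26 s=2: VC-HIT | VC [28, 22]
  [5] addr=0xc7 blk=24 s=0: L1-HIT | VC [28, 22]
  [6] addr=0x20 blk=4 s=0: MISS | VC [28, 22, 24]
  [7] addr=0xb2 blk=22 s=2: VC-HIT | VC [28, 26, 24]
  [8] addr=0xb5 blk=22 s=2: L1-HIT | VC [28, 26, 24]
  [9] addr=0xd3 blk=26 s=2: VC-HIT | VC [28, 22, 24]
  [10] addr=0x25 blk=4 s=0: L1-HIT | VC [28, 22, 24]
  [11] addr=0xb1 blk=22 s=2: VC-HIT | VC [28, 26, 24]
  [12] addr=0xe6 blk=28 s=0: VC-HIT | VC [4, 26, 24]
  [13] addr=0xb5 blk=22 s=2: L1-HIT | VC [4, 26, 24]
  [14] addr=0xc7 blk=24 s=0: VC-HIT | VC [4, 26, 28]

OUTCOME = L1-HIT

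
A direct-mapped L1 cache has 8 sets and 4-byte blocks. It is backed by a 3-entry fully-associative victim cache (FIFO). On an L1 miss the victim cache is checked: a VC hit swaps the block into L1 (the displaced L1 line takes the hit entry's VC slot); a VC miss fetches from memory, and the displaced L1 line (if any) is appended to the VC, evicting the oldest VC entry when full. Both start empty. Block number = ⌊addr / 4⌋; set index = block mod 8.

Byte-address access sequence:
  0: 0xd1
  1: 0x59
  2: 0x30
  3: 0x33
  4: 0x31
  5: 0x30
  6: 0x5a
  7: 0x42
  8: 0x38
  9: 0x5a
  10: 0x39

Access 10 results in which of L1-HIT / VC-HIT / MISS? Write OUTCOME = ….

OUTCOME = VC-HIT

0: 0xd1 (blk 52, set 4) → MISS  vc=[]
1: 0x59 (blk 22, set 6) → MISS  vc=[]
2: 0x30 (blk 12, set 4) → MISS  vc=[52]
3: 0x33 (blk 12, set 4) → L1-HIT  vc=[52]
4: 0x31 (blk 12, set 4) → L1-HIT  vc=[52]
5: 0x30 (blk 12, set 4) → L1-HIT  vc=[52]
6: 0x5a (blk 22, set 6) → L1-HIT  vc=[52]
7: 0x42 (blk 16, set 0) → MISS  vc=[52]
8: 0x38 (blk 14, set 6) → MISS  vc=[52, 22]
9: 0x5a (blk 22, set 6) → VC-HIT  vc=[52, 14]
10: 0x39 (blk 14, set 6) → VC-HIT  vc=[52, 22]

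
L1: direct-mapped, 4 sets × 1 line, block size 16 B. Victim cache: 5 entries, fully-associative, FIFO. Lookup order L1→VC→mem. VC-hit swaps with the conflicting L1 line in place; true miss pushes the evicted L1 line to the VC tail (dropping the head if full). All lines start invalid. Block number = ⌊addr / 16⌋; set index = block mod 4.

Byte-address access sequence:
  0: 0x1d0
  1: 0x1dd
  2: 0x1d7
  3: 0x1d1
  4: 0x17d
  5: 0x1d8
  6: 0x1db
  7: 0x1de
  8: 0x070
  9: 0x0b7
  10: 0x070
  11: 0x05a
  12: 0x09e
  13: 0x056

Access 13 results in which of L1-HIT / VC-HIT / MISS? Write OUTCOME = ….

OUTCOME = VC-HIT

  [0] addr=0x1d0 blk=29 s=1: MISS | VC []
  [1] addr=0x1dd blk=29 s=1: L1-HIT | VC []
  [2] addr=0x1d7 blk=29 s=1: L1-HIT | VC []
  [3] addr=0x1d1 blk=29 s=1: L1-HIT | VC []
  [4] addr=0x17d blk=23 s=3: MISS | VC []
  [5] addr=0x1d8 blk=29 s=1: L1-HIT | VC []
  [6] addr=0x1db blk=29 s=1: L1-HIT | VC []
  [7] addr=0x1de blk=29 s=1: L1-HIT | VC []
  [8] addr=0x70 blk=7 s=3: MISS | VC [23]
  [9] addr=0xb7 blk=11 s=3: MISS | VC [23, 7]
  [10] addr=0x70 blk=7 s=3: VC-HIT | VC [23, 11]
  [11] addr=0x5a blk=5 s=1: MISS | VC [23, 11, 29]
  [12] addr=0x9e blk=9 s=1: MISS | VC [23, 11, 29, 5]
  [13] addr=0x56 blk=5 s=1: VC-HIT | VC [23, 11, 29, 9]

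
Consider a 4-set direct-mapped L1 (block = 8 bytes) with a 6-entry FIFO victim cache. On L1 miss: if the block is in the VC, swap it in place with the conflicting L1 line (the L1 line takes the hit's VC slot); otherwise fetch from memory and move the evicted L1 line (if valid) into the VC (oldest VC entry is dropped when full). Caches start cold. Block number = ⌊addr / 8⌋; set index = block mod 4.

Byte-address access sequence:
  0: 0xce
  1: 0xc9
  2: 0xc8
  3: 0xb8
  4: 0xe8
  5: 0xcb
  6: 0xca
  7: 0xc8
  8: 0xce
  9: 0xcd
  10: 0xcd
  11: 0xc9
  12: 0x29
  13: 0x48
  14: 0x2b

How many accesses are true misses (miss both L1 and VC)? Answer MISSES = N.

MISSES = 5

0: 0xce (blk 25, set 1) → MISS  vc=[]
1: 0xc9 (blk 25, set 1) → L1-HIT  vc=[]
2: 0xc8 (blk 25, set 1) → L1-HIT  vc=[]
3: 0xb8 (blk 23, set 3) → MISS  vc=[]
4: 0xe8 (blk 29, set 1) → MISS  vc=[25]
5: 0xcb (blk 25, set 1) → VC-HIT  vc=[29]
6: 0xca (blk 25, set 1) → L1-HIT  vc=[29]
7: 0xc8 (blk 25, set 1) → L1-HIT  vc=[29]
8: 0xce (blk 25, set 1) → L1-HIT  vc=[29]
9: 0xcd (blk 25, set 1) → L1-HIT  vc=[29]
10: 0xcd (blk 25, set 1) → L1-HIT  vc=[29]
11: 0xc9 (blk 25, set 1) → L1-HIT  vc=[29]
12: 0x29 (blk 5, set 1) → MISS  vc=[29, 25]
13: 0x48 (blk 9, set 1) → MISS  vc=[29, 25, 5]
14: 0x2b (blk 5, set 1) → VC-HIT  vc=[29, 25, 9]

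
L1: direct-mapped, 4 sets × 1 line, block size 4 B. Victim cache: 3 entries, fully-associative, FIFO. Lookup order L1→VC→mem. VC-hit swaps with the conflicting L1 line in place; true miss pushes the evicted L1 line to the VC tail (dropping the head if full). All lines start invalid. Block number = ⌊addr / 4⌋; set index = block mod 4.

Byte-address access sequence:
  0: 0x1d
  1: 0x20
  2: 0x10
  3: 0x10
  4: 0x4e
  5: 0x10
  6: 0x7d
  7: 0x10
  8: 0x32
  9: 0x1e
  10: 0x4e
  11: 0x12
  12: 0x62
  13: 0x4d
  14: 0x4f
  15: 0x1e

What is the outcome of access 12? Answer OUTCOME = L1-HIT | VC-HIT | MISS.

OUTCOME = MISS

#0 0x1d→b7/s3 MISS; vc=[]
#1 0x20→b8/s0 MISS; vc=[]
#2 0x10→b4/s0 MISS; vc=[8]
#3 0x10→b4/s0 L1-HIT; vc=[8]
#4 0x4e→b19/s3 MISS; vc=[8,7]
#5 0x10→b4/s0 L1-HIT; vc=[8,7]
#6 0x7d→b31/s3 MISS; vc=[8,7,19]
#7 0x10→b4/s0 L1-HIT; vc=[8,7,19]
#8 0x32→b12/s0 MISS; vc=[7,19,4]
#9 0x1e→b7/s3 VC-HIT; vc=[31,19,4]
#10 0x4e→b19/s3 VC-HIT; vc=[31,7,4]
#11 0x12→b4/s0 VC-HIT; vc=[31,7,12]
#12 0x62→b24/s0 MISS; vc=[7,12,4]
#13 0x4d→b19/s3 L1-HIT; vc=[7,12,4]
#14 0x4f→b19/s3 L1-HIT; vc=[7,12,4]
#15 0x1e→b7/s3 VC-HIT; vc=[19,12,4]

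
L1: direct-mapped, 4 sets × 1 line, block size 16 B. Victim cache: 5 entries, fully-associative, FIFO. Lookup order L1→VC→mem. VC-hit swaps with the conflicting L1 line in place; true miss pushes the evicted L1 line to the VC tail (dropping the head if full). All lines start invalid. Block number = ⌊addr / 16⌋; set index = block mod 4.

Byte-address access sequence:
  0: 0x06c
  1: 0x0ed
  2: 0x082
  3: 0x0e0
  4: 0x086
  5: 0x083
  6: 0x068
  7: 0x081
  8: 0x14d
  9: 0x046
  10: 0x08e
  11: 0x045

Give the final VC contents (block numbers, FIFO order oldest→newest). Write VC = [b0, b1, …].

  [0] addr=0x6c blk=6 s=2: MISS | VC []
  [1] addr=0xed blk=14 s=2: MISS | VC [6]
  [2] addr=0x82 blk=8 s=0: MISS | VC [6]
  [3] addr=0xe0 blk=14 s=2: L1-HIT | VC [6]
  [4] addr=0x86 blk=8 s=0: L1-HIT | VC [6]
  [5] addr=0x83 blk=8 s=0: L1-HIT | VC [6]
  [6] addr=0x68 blk=6 s=2: VC-HIT | VC [14]
  [7] addr=0x81 blk=8 s=0: L1-HIT | VC [14]
  [8] addr=0x14d blk=20 s=0: MISS | VC [14, 8]
  [9] addr=0x46 blk=4 s=0: MISS | VC [14, 8, 20]
  [10] addr=0x8e blk=8 s=0: VC-HIT | VC [14, 4, 20]
  [11] addr=0x45 blk=4 s=0: VC-HIT | VC [14, 8, 20]

VC = [14, 8, 20]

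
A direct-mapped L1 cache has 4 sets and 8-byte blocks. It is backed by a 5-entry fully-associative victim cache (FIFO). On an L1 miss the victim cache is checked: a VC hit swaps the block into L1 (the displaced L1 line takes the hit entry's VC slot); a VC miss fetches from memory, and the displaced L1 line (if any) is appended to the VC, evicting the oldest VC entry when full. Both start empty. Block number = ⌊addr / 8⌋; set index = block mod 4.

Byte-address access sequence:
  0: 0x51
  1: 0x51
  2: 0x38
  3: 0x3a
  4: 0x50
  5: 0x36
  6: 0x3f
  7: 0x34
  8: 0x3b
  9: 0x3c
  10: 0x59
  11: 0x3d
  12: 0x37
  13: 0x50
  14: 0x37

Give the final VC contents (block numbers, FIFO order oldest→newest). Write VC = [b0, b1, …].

#0 0x51→b10/s2 MISS; vc=[]
#1 0x51→b10/s2 L1-HIT; vc=[]
#2 0x38→b7/s3 MISS; vc=[]
#3 0x3a→b7/s3 L1-HIT; vc=[]
#4 0x50→b10/s2 L1-HIT; vc=[]
#5 0x36→b6/s2 MISS; vc=[10]
#6 0x3f→b7/s3 L1-HIT; vc=[10]
#7 0x34→b6/s2 L1-HIT; vc=[10]
#8 0x3b→b7/s3 L1-HIT; vc=[10]
#9 0x3c→b7/s3 L1-HIT; vc=[10]
#10 0x59→b11/s3 MISS; vc=[10,7]
#11 0x3d→b7/s3 VC-HIT; vc=[10,11]
#12 0x37→b6/s2 L1-HIT; vc=[10,11]
#13 0x50→b10/s2 VC-HIT; vc=[6,11]
#14 0x37→b6/s2 VC-HIT; vc=[10,11]

VC = [10, 11]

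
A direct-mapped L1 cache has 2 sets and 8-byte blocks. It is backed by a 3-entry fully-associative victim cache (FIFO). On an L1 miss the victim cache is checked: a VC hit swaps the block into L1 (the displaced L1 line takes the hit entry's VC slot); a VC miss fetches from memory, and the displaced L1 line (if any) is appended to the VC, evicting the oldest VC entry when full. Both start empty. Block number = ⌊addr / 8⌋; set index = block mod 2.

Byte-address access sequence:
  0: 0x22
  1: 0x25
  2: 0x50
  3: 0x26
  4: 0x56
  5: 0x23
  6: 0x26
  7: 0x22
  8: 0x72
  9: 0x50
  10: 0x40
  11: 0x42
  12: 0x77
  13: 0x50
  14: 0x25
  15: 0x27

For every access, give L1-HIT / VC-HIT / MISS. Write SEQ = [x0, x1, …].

0: 0x22 (blk 4, set 0) → MISS  vc=[]
1: 0x25 (blk 4, set 0) → L1-HIT  vc=[]
2: 0x50 (blk 10, set 0) → MISS  vc=[4]
3: 0x26 (blk 4, set 0) → VC-HIT  vc=[10]
4: 0x56 (blk 10, set 0) → VC-HIT  vc=[4]
5: 0x23 (blk 4, set 0) → VC-HIT  vc=[10]
6: 0x26 (blk 4, set 0) → L1-HIT  vc=[10]
7: 0x22 (blk 4, set 0) → L1-HIT  vc=[10]
8: 0x72 (blk 14, set 0) → MISS  vc=[10, 4]
9: 0x50 (blk 10, set 0) → VC-HIT  vc=[14, 4]
10: 0x40 (blk 8, set 0) → MISS  vc=[14, 4, 10]
11: 0x42 (blk 8, set 0) → L1-HIT  vc=[14, 4, 10]
12: 0x77 (blk 14, set 0) → VC-HIT  vc=[8, 4, 10]
13: 0x50 (blk 10, set 0) → VC-HIT  vc=[8, 4, 14]
14: 0x25 (blk 4, set 0) → VC-HIT  vc=[8, 10, 14]
15: 0x27 (blk 4, set 0) → L1-HIT  vc=[8, 10, 14]

SEQ = [MISS, L1-HIT, MISS, VC-HIT, VC-HIT, VC-HIT, L1-HIT, L1-HIT, MISS, VC-HIT, MISS, L1-HIT, VC-HIT, VC-HIT, VC-HIT, L1-HIT]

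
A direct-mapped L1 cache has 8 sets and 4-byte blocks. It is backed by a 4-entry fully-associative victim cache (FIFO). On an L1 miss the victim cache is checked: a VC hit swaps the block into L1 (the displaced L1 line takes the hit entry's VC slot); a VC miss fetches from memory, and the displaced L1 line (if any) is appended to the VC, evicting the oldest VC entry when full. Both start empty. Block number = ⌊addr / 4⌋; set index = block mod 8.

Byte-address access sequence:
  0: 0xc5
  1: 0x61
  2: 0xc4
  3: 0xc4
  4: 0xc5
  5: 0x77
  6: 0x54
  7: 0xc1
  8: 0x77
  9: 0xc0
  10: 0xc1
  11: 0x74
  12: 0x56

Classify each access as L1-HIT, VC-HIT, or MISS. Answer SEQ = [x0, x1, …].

SEQ = [MISS, MISS, L1-HIT, L1-HIT, L1-HIT, MISS, MISS, MISS, VC-HIT, L1-HIT, L1-HIT, L1-HIT, VC-HIT]

0: 0xc5 (blk 49, set 1) → MISS  vc=[]
1: 0x61 (blk 24, set 0) → MISS  vc=[]
2: 0xc4 (blk 49, set 1) → L1-HIT  vc=[]
3: 0xc4 (blk 49, set 1) → L1-HIT  vc=[]
4: 0xc5 (blk 49, set 1) → L1-HIT  vc=[]
5: 0x77 (blk 29, set 5) → MISS  vc=[]
6: 0x54 (blk 21, set 5) → MISS  vc=[29]
7: 0xc1 (blk 48, set 0) → MISS  vc=[29, 24]
8: 0x77 (blk 29, set 5) → VC-HIT  vc=[21, 24]
9: 0xc0 (blk 48, set 0) → L1-HIT  vc=[21, 24]
10: 0xc1 (blk 48, set 0) → L1-HIT  vc=[21, 24]
11: 0x74 (blk 29, set 5) → L1-HIT  vc=[21, 24]
12: 0x56 (blk 21, set 5) → VC-HIT  vc=[29, 24]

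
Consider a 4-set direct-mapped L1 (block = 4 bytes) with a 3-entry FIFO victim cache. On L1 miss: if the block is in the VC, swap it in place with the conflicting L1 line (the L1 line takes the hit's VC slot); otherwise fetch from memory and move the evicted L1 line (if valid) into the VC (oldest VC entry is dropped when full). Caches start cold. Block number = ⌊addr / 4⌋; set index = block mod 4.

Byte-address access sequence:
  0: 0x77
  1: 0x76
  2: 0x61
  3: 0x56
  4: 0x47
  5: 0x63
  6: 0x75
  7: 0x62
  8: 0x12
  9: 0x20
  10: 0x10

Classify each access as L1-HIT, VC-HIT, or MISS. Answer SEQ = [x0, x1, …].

#0 0x77→b29/s1 MISS; vc=[]
#1 0x76→b29/s1 L1-HIT; vc=[]
#2 0x61→b24/s0 MISS; vc=[]
#3 0x56→b21/s1 MISS; vc=[29]
#4 0x47→b17/s1 MISS; vc=[29,21]
#5 0x63→b24/s0 L1-HIT; vc=[29,21]
#6 0x75→b29/s1 VC-HIT; vc=[17,21]
#7 0x62→b24/s0 L1-HIT; vc=[17,21]
#8 0x12→b4/s0 MISS; vc=[17,21,24]
#9 0x20→b8/s0 MISS; vc=[21,24,4]
#10 0x10→b4/s0 VC-HIT; vc=[21,24,8]

SEQ = [MISS, L1-HIT, MISS, MISS, MISS, L1-HIT, VC-HIT, L1-HIT, MISS, MISS, VC-HIT]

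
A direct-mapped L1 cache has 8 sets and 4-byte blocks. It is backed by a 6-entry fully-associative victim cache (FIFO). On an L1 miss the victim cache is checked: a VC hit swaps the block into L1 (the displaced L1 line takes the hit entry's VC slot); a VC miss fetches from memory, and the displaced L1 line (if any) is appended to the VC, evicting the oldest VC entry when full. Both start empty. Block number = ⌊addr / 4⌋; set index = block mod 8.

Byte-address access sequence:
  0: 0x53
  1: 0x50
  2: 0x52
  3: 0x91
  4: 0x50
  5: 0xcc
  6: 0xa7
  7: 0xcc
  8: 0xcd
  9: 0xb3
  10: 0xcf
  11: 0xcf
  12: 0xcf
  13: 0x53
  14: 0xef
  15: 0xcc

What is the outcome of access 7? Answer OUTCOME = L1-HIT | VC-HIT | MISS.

  [0] addr=0x53 blk=20 s=4: MISS | VC []
  [1] addr=0x50 blk=20 s=4: L1-HIT | VC []
  [2] addr=0x52 blk=20 s=4: L1-HIT | VC []
  [3] addr=0x91 blk=36 s=4: MISS | VC [20]
  [4] addr=0x50 blk=20 s=4: VC-HIT | VC [36]
  [5] addr=0xcc blk=51 s=3: MISS | VC [36]
  [6] addr=0xa7 blk=41 s=1: MISS | VC [36]
  [7] addr=0xcc blk=51 s=3: L1-HIT | VC [36]
  [8] addr=0xcd blk=51 s=3: L1-HIT | VC [36]
  [9] addr=0xb3 blk=44 s=4: MISS | VC [36, 20]
  [10] addr=0xcf blk=51 s=3: L1-HIT | VC [36, 20]
  [11] addr=0xcf blk=51 s=3: L1-HIT | VC [36, 20]
  [12] addr=0xcf blk=51 s=3: L1-HIT | VC [36, 20]
  [13] addr=0x53 blk=20 s=4: VC-HIT | VC [36, 44]
  [14] addr=0xef blk=59 s=3: MISS | VC [36, 44, 51]
  [15] addr=0xcc blk=51 s=3: VC-HIT | VC [36, 44, 59]

OUTCOME = L1-HIT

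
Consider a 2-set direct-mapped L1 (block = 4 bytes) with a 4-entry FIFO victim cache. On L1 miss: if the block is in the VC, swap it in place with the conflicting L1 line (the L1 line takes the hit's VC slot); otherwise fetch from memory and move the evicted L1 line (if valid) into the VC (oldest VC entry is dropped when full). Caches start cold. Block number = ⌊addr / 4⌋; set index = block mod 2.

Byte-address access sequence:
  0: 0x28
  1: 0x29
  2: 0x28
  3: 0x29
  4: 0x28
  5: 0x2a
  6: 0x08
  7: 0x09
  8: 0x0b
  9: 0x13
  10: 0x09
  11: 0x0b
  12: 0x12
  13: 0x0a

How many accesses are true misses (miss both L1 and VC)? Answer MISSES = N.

0: 0x28 (blk 10, set 0) → MISS  vc=[]
1: 0x29 (blk 10, set 0) → L1-HIT  vc=[]
2: 0x28 (blk 10, set 0) → L1-HIT  vc=[]
3: 0x29 (blk 10, set 0) → L1-HIT  vc=[]
4: 0x28 (blk 10, set 0) → L1-HIT  vc=[]
5: 0x2a (blk 10, set 0) → L1-HIT  vc=[]
6: 0x8 (blk 2, set 0) → MISS  vc=[10]
7: 0x9 (blk 2, set 0) → L1-HIT  vc=[10]
8: 0xb (blk 2, set 0) → L1-HIT  vc=[10]
9: 0x13 (blk 4, set 0) → MISS  vc=[10, 2]
10: 0x9 (blk 2, set 0) → VC-HIT  vc=[10, 4]
11: 0xb (blk 2, set 0) → L1-HIT  vc=[10, 4]
12: 0x12 (blk 4, set 0) → VC-HIT  vc=[10, 2]
13: 0xa (blk 2, set 0) → VC-HIT  vc=[10, 4]

MISSES = 3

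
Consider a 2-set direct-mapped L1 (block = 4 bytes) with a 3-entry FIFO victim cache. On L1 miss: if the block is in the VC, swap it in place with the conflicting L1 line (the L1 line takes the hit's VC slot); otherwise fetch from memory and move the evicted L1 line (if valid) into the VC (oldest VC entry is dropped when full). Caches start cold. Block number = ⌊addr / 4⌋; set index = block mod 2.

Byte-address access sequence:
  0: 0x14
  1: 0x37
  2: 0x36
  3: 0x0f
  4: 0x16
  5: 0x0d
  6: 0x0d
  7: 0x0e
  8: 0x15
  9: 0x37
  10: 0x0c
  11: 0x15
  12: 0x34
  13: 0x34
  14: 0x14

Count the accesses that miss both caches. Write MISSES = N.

MISSES = 3

0: 0x14 (blk 5, set 1) → MISS  vc=[]
1: 0x37 (blk 13, set 1) → MISS  vc=[5]
2: 0x36 (blk 13, set 1) → L1-HIT  vc=[5]
3: 0xf (blk 3, set 1) → MISS  vc=[5, 13]
4: 0x16 (blk 5, set 1) → VC-HIT  vc=[3, 13]
5: 0xd (blk 3, set 1) → VC-HIT  vc=[5, 13]
6: 0xd (blk 3, set 1) → L1-HIT  vc=[5, 13]
7: 0xe (blk 3, set 1) → L1-HIT  vc=[5, 13]
8: 0x15 (blk 5, set 1) → VC-HIT  vc=[3, 13]
9: 0x37 (blk 13, set 1) → VC-HIT  vc=[3, 5]
10: 0xc (blk 3, set 1) → VC-HIT  vc=[13, 5]
11: 0x15 (blk 5, set 1) → VC-HIT  vc=[13, 3]
12: 0x34 (blk 13, set 1) → VC-HIT  vc=[5, 3]
13: 0x34 (blk 13, set 1) → L1-HIT  vc=[5, 3]
14: 0x14 (blk 5, set 1) → VC-HIT  vc=[13, 3]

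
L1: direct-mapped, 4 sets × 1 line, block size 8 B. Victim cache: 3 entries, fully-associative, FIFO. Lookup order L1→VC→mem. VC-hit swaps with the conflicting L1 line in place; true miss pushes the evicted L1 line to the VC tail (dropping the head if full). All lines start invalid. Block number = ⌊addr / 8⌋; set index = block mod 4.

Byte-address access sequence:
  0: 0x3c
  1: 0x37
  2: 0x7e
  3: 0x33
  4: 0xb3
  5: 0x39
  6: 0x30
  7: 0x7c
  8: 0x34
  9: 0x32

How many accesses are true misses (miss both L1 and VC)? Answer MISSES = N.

  [0] addr=0x3c blk=7 s=3: MISS | VC []
  [1] addr=0x37 blk=6 s=2: MISS | VC []
  [2] addr=0x7e blk=15 s=3: MISS | VC [7]
  [3] addr=0x33 blk=6 s=2: L1-HIT | VC [7]
  [4] addr=0xb3 blk=22 s=2: MISS | VC [7, 6]
  [5] addr=0x39 blk=7 s=3: VC-HIT | VC [15, 6]
  [6] addr=0x30 blk=6 s=2: VC-HIT | VC [15, 22]
  [7] addr=0x7c blk=15 s=3: VC-HIT | VC [7, 22]
  [8] addr=0x34 blk=6 s=2: L1-HIT | VC [7, 22]
  [9] addr=0x32 blk=6 s=2: L1-HIT | VC [7, 22]

MISSES = 4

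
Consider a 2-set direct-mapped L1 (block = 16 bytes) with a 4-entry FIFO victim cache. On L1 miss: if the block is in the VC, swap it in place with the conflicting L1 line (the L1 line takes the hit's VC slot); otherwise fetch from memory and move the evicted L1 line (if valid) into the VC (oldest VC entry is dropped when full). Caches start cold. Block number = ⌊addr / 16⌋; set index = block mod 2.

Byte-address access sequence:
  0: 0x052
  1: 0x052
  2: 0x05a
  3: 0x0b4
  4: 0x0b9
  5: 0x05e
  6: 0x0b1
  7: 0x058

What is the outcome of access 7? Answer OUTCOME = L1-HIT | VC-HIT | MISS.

OUTCOME = VC-HIT

#0 0x52→b5/s1 MISS; vc=[]
#1 0x52→b5/s1 L1-HIT; vc=[]
#2 0x5a→b5/s1 L1-HIT; vc=[]
#3 0xb4→b11/s1 MISS; vc=[5]
#4 0xb9→b11/s1 L1-HIT; vc=[5]
#5 0x5e→b5/s1 VC-HIT; vc=[11]
#6 0xb1→b11/s1 VC-HIT; vc=[5]
#7 0x58→b5/s1 VC-HIT; vc=[11]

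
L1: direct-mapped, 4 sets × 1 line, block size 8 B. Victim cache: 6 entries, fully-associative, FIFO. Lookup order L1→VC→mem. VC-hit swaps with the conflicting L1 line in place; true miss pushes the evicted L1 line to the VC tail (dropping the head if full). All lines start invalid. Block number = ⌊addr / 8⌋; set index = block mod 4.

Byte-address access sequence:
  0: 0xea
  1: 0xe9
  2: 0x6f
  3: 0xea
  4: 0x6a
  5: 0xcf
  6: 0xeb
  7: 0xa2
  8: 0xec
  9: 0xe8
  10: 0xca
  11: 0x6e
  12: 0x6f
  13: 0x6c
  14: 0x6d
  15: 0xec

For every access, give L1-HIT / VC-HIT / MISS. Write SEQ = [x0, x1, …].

0: 0xea (blk 29, set 1) → MISS  vc=[]
1: 0xe9 (blk 29, set 1) → L1-HIT  vc=[]
2: 0x6f (blk 13, set 1) → MISS  vc=[29]
3: 0xea (blk 29, set 1) → VC-HIT  vc=[13]
4: 0x6a (blk 13, set 1) → VC-HIT  vc=[29]
5: 0xcf (blk 25, set 1) → MISS  vc=[29, 13]
6: 0xeb (blk 29, set 1) → VC-HIT  vc=[25, 13]
7: 0xa2 (blk 20, set 0) → MISS  vc=[25, 13]
8: 0xec (blk 29, set 1) → L1-HIT  vc=[25, 13]
9: 0xe8 (blk 29, set 1) → L1-HIT  vc=[25, 13]
10: 0xca (blk 25, set 1) → VC-HIT  vc=[29, 13]
11: 0x6e (blk 13, set 1) → VC-HIT  vc=[29, 25]
12: 0x6f (blk 13, set 1) → L1-HIT  vc=[29, 25]
13: 0x6c (blk 13, set 1) → L1-HIT  vc=[29, 25]
14: 0x6d (blk 13, set 1) → L1-HIT  vc=[29, 25]
15: 0xec (blk 29, set 1) → VC-HIT  vc=[13, 25]

SEQ = [MISS, L1-HIT, MISS, VC-HIT, VC-HIT, MISS, VC-HIT, MISS, L1-HIT, L1-HIT, VC-HIT, VC-HIT, L1-HIT, L1-HIT, L1-HIT, VC-HIT]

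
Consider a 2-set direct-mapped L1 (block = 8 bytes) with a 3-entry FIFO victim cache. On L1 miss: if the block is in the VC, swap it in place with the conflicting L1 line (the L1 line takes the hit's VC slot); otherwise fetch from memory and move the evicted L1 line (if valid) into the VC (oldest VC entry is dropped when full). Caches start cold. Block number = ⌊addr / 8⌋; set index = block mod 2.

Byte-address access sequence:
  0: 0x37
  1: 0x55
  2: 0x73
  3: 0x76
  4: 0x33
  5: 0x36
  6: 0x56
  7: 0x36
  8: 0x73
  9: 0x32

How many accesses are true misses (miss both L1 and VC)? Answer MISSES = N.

MISSES = 3

0: 0x37 (blk 6, set 0) → MISS  vc=[]
1: 0x55 (blk 10, set 0) → MISS  vc=[6]
2: 0x73 (blk 14, set 0) → MISS  vc=[6, 10]
3: 0x76 (blk 14, set 0) → L1-HIT  vc=[6, 10]
4: 0x33 (blk 6, set 0) → VC-HIT  vc=[14, 10]
5: 0x36 (blk 6, set 0) → L1-HIT  vc=[14, 10]
6: 0x56 (blk 10, set 0) → VC-HIT  vc=[14, 6]
7: 0x36 (blk 6, set 0) → VC-HIT  vc=[14, 10]
8: 0x73 (blk 14, set 0) → VC-HIT  vc=[6, 10]
9: 0x32 (blk 6, set 0) → VC-HIT  vc=[14, 10]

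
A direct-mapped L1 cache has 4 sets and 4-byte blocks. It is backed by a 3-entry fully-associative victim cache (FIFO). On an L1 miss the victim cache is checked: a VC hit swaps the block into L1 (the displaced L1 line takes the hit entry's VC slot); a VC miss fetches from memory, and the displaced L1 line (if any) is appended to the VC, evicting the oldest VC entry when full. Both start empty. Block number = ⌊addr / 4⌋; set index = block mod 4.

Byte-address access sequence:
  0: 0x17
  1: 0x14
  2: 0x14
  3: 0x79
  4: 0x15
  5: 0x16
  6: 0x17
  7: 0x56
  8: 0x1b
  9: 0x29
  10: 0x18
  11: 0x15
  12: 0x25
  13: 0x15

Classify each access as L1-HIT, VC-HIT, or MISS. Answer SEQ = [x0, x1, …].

#0 0x17→b5/s1 MISS; vc=[]
#1 0x14→b5/s1 L1-HIT; vc=[]
#2 0x14→b5/s1 L1-HIT; vc=[]
#3 0x79→b30/s2 MISS; vc=[]
#4 0x15→b5/s1 L1-HIT; vc=[]
#5 0x16→b5/s1 L1-HIT; vc=[]
#6 0x17→b5/s1 L1-HIT; vc=[]
#7 0x56→b21/s1 MISS; vc=[5]
#8 0x1b→b6/s2 MISS; vc=[5,30]
#9 0x29→b10/s2 MISS; vc=[5,30,6]
#10 0x18→b6/s2 VC-HIT; vc=[5,30,10]
#11 0x15→b5/s1 VC-HIT; vc=[21,30,10]
#12 0x25→b9/s1 MISS; vc=[30,10,5]
#13 0x15→b5/s1 VC-HIT; vc=[30,10,9]

SEQ = [MISS, L1-HIT, L1-HIT, MISS, L1-HIT, L1-HIT, L1-HIT, MISS, MISS, MISS, VC-HIT, VC-HIT, MISS, VC-HIT]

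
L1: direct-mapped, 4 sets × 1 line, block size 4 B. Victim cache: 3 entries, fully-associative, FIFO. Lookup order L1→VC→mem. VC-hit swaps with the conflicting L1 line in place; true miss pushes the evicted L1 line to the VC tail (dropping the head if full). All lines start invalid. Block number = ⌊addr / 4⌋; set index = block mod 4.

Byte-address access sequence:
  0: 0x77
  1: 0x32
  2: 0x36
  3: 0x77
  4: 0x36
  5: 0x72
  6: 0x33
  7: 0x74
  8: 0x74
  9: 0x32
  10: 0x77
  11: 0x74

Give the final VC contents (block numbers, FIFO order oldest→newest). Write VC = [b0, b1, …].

VC = [13, 28]

#0 0x77→b29/s1 MISS; vc=[]
#1 0x32→b12/s0 MISS; vc=[]
#2 0x36→b13/s1 MISS; vc=[29]
#3 0x77→b29/s1 VC-HIT; vc=[13]
#4 0x36→b13/s1 VC-HIT; vc=[29]
#5 0x72→b28/s0 MISS; vc=[29,12]
#6 0x33→b12/s0 VC-HIT; vc=[29,28]
#7 0x74→b29/s1 VC-HIT; vc=[13,28]
#8 0x74→b29/s1 L1-HIT; vc=[13,28]
#9 0x32→b12/s0 L1-HIT; vc=[13,28]
#10 0x77→b29/s1 L1-HIT; vc=[13,28]
#11 0x74→b29/s1 L1-HIT; vc=[13,28]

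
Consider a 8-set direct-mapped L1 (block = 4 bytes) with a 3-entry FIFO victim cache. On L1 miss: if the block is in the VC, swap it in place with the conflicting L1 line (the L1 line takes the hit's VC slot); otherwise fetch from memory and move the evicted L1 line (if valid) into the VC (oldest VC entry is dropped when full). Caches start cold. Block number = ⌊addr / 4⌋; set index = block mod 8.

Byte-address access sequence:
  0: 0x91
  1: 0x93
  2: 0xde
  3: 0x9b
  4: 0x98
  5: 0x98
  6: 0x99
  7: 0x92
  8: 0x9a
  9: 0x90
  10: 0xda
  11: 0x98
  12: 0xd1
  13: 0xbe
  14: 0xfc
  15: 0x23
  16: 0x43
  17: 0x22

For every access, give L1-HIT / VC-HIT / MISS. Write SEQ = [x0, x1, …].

  [0] addr=0x91 blk=36 s=4: MISS | VC []
  [1] addr=0x93 blk=36 s=4: L1-HIT | VC []
  [2] addr=0xde blk=55 s=7: MISS | VC []
  [3] addr=0x9b blk=38 s=6: MISS | VC []
  [4] addr=0x98 blk=38 s=6: L1-HIT | VC []
  [5] addr=0x98 blk=38 s=6: L1-HIT | VC []
  [6] addr=0x99 blk=38 s=6: L1-HIT | VC []
  [7] addr=0x92 blk=36 s=4: L1-HIT | VC []
  [8] addr=0x9a blk=38 s=6: L1-HIT | VC []
  [9] addr=0x90 blk=36 s=4: L1-HIT | VC []
  [10] addr=0xda blk=54 s=6: MISS | VC [38]
  [11] addr=0x98 blk=38 s=6: VC-HIT | VC [54]
  [12] addr=0xd1 blk=52 s=4: MISS | VC [54, 36]
  [13] addr=0xbe blk=47 s=7: MISS | VC [54, 36, 55]
  [14] addr=0xfc blk=63 s=7: MISS | VC [36, 55, 47]
  [15] addr=0x23 blk=8 s=0: MISS | VC [36, 55, 47]
  [16] addr=0x43 blk=16 s=0: MISS | VC [55, 47, 8]
  [17] addr=0x22 blk=8 s=0: VC-HIT | VC [55, 47, 16]

SEQ = [MISS, L1-HIT, MISS, MISS, L1-HIT, L1-HIT, L1-HIT, L1-HIT, L1-HIT, L1-HIT, MISS, VC-HIT, MISS, MISS, MISS, MISS, MISS, VC-HIT]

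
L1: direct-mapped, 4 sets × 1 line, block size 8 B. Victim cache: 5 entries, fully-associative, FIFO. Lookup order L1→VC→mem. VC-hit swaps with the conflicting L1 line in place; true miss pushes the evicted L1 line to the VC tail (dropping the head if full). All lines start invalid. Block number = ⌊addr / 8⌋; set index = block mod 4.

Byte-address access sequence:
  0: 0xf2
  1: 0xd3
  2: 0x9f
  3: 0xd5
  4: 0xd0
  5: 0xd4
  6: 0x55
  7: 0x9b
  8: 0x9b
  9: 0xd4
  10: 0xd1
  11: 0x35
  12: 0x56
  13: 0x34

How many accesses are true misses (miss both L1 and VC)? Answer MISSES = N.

MISSES = 5

0: 0xf2 (blk 30, set 2) → MISS  vc=[]
1: 0xd3 (blk 26, set 2) → MISS  vc=[30]
2: 0x9f (blk 19, set 3) → MISS  vc=[30]
3: 0xd5 (blk 26, set 2) → L1-HIT  vc=[30]
4: 0xd0 (blk 26, set 2) → L1-HIT  vc=[30]
5: 0xd4 (blk 26, set 2) → L1-HIT  vc=[30]
6: 0x55 (blk 10, set 2) → MISS  vc=[30, 26]
7: 0x9b (blk 19, set 3) → L1-HIT  vc=[30, 26]
8: 0x9b (blk 19, set 3) → L1-HIT  vc=[30, 26]
9: 0xd4 (blk 26, set 2) → VC-HIT  vc=[30, 10]
10: 0xd1 (blk 26, set 2) → L1-HIT  vc=[30, 10]
11: 0x35 (blk 6, set 2) → MISS  vc=[30, 10, 26]
12: 0x56 (blk 10, set 2) → VC-HIT  vc=[30, 6, 26]
13: 0x34 (blk 6, set 2) → VC-HIT  vc=[30, 10, 26]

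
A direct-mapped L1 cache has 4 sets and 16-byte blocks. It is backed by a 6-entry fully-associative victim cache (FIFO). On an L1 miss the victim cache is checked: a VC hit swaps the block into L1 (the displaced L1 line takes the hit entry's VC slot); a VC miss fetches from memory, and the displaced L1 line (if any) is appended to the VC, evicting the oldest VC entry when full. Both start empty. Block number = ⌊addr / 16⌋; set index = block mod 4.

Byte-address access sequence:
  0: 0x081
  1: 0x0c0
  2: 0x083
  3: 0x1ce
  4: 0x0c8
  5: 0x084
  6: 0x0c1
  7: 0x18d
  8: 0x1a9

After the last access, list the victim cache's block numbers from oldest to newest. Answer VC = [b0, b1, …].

VC = [28, 8, 12]

  [0] addr=0x81 blk=8 s=0: MISS | VC []
  [1] addr=0xc0 blk=12 s=0: MISS | VC [8]
  [2] addr=0x83 blk=8 s=0: VC-HIT | VC [12]
  [3] addr=0x1ce blk=28 s=0: MISS | VC [12, 8]
  [4] addr=0xc8 blk=12 s=0: VC-HIT | VC [28, 8]
  [5] addr=0x84 blk=8 s=0: VC-HIT | VC [28, 12]
  [6] addr=0xc1 blk=12 s=0: VC-HIT | VC [28, 8]
  [7] addr=0x18d blk=24 s=0: MISS | VC [28, 8, 12]
  [8] addr=0x1a9 blk=26 s=2: MISS | VC [28, 8, 12]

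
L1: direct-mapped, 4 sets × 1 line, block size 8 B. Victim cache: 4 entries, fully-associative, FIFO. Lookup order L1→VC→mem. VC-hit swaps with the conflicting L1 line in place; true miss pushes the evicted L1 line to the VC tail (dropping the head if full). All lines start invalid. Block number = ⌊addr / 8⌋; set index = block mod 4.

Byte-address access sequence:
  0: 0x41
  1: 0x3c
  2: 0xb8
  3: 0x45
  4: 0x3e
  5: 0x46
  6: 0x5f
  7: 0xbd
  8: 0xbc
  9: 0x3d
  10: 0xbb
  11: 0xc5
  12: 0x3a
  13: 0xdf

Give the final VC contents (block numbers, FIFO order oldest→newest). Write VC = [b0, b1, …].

0: 0x41 (blk 8, set 0) → MISS  vc=[]
1: 0x3c (blk 7, set 3) → MISS  vc=[]
2: 0xb8 (blk 23, set 3) → MISS  vc=[7]
3: 0x45 (blk 8, set 0) → L1-HIT  vc=[7]
4: 0x3e (blk 7, set 3) → VC-HIT  vc=[23]
5: 0x46 (blk 8, set 0) → L1-HIT  vc=[23]
6: 0x5f (blk 11, set 3) → MISS  vc=[23, 7]
7: 0xbd (blk 23, set 3) → VC-HIT  vc=[11, 7]
8: 0xbc (blk 23, set 3) → L1-HIT  vc=[11, 7]
9: 0x3d (blk 7, set 3) → VC-HIT  vc=[11, 23]
10: 0xbb (blk 23, set 3) → VC-HIT  vc=[11, 7]
11: 0xc5 (blk 24, set 0) → MISS  vc=[11, 7, 8]
12: 0x3a (blk 7, set 3) → VC-HIT  vc=[11, 23, 8]
13: 0xdf (blk 27, set 3) → MISS  vc=[11, 23, 8, 7]

VC = [11, 23, 8, 7]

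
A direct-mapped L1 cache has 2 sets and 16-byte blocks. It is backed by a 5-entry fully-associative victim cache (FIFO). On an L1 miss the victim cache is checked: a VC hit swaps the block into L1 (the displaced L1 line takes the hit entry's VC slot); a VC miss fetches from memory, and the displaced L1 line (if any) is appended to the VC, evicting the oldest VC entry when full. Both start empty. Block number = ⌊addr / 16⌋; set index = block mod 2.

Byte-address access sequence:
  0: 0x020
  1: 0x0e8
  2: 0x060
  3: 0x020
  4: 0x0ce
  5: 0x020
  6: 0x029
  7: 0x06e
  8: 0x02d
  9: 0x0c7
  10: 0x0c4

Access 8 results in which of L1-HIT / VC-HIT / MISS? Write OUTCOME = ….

OUTCOME = VC-HIT

0: 0x20 (blk 2, set 0) → MISS  vc=[]
1: 0xe8 (blk 14, set 0) → MISS  vc=[2]
2: 0x60 (blk 6, set 0) → MISS  vc=[2, 14]
3: 0x20 (blk 2, set 0) → VC-HIT  vc=[6, 14]
4: 0xce (blk 12, set 0) → MISS  vc=[6, 14, 2]
5: 0x20 (blk 2, set 0) → VC-HIT  vc=[6, 14, 12]
6: 0x29 (blk 2, set 0) → L1-HIT  vc=[6, 14, 12]
7: 0x6e (blk 6, set 0) → VC-HIT  vc=[2, 14, 12]
8: 0x2d (blk 2, set 0) → VC-HIT  vc=[6, 14, 12]
9: 0xc7 (blk 12, set 0) → VC-HIT  vc=[6, 14, 2]
10: 0xc4 (blk 12, set 0) → L1-HIT  vc=[6, 14, 2]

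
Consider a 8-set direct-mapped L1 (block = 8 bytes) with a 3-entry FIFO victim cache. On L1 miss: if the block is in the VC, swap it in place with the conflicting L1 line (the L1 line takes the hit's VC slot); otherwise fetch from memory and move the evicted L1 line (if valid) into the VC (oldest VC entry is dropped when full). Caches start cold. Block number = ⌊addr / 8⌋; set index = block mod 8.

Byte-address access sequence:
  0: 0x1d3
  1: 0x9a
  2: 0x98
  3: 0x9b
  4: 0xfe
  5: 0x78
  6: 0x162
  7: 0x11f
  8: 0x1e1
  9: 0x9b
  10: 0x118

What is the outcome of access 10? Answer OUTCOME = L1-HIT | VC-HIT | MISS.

  [0] addr=0x1d3 blk=58 s=2: MISS | VC []
  [1] addr=0x9a blk=19 s=3: MISS | VC []
  [2] addr=0x98 blk=19 s=3: L1-HIT | VC []
  [3] addr=0x9b blk=19 s=3: L1-HIT | VC []
  [4] addr=0xfe blk=31 s=7: MISS | VC []
  [5] addr=0x78 blk=15 s=7: MISS | VC [31]
  [6] addr=0x162 blk=44 s=4: MISS | VC [31]
  [7] addr=0x11f blk=35 s=3: MISS | VC [31, 19]
  [8] addr=0x1e1 blk=60 s=4: MISS | VC [31, 19, 44]
  [9] addr=0x9b blk=19 s=3: VC-HIT | VC [31, 35, 44]
  [10] addr=0x118 blk=35 s=3: VC-HIT | VC [31, 19, 44]

OUTCOME = VC-HIT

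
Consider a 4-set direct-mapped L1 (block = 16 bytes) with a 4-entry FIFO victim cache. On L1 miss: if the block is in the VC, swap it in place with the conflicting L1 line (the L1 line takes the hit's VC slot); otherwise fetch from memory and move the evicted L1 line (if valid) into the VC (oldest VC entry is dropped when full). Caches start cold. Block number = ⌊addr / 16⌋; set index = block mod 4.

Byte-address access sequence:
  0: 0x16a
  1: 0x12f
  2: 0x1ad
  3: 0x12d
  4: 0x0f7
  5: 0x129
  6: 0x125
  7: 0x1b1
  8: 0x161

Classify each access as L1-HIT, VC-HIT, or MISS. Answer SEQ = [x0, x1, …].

0: 0x16a (blk 22, set 2) → MISS  vc=[]
1: 0x12f (blk 18, set 2) → MISS  vc=[22]
2: 0x1ad (blk 26, set 2) → MISS  vc=[22, 18]
3: 0x12d (blk 18, set 2) → VC-HIT  vc=[22, 26]
4: 0xf7 (blk 15, set 3) → MISS  vc=[22, 26]
5: 0x129 (blk 18, set 2) → L1-HIT  vc=[22, 26]
6: 0x125 (blk 18, set 2) → L1-HIT  vc=[22, 26]
7: 0x1b1 (blk 27, set 3) → MISS  vc=[22, 26, 15]
8: 0x161 (blk 22, set 2) → VC-HIT  vc=[18, 26, 15]

SEQ = [MISS, MISS, MISS, VC-HIT, MISS, L1-HIT, L1-HIT, MISS, VC-HIT]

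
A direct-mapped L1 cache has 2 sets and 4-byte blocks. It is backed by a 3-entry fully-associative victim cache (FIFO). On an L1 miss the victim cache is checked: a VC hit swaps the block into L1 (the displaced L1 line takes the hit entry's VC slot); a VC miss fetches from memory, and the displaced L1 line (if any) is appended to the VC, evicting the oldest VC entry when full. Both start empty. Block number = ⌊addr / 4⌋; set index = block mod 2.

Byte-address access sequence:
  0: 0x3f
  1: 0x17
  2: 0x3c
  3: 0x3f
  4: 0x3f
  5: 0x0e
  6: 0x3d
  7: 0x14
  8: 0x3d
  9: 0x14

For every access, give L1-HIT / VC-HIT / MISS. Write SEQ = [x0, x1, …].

0: 0x3f (blk 15, set 1) → MISS  vc=[]
1: 0x17 (blk 5, set 1) → MISS  vc=[15]
2: 0x3c (blk 15, set 1) → VC-HIT  vc=[5]
3: 0x3f (blk 15, set 1) → L1-HIT  vc=[5]
4: 0x3f (blk 15, set 1) → L1-HIT  vc=[5]
5: 0xe (blk 3, set 1) → MISS  vc=[5, 15]
6: 0x3d (blk 15, set 1) → VC-HIT  vc=[5, 3]
7: 0x14 (blk 5, set 1) → VC-HIT  vc=[15, 3]
8: 0x3d (blk 15, set 1) → VC-HIT  vc=[5, 3]
9: 0x14 (blk 5, set 1) → VC-HIT  vc=[15, 3]

SEQ = [MISS, MISS, VC-HIT, L1-HIT, L1-HIT, MISS, VC-HIT, VC-HIT, VC-HIT, VC-HIT]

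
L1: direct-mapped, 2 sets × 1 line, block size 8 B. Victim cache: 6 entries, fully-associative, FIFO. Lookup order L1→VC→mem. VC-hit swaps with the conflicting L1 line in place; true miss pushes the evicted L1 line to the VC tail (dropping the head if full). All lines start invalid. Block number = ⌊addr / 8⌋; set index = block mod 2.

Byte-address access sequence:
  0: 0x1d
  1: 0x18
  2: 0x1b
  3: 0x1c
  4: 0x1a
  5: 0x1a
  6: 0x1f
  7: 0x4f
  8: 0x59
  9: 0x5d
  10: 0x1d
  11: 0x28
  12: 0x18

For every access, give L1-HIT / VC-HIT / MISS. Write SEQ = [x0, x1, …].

SEQ = [MISS, L1-HIT, L1-HIT, L1-HIT, L1-HIT, L1-HIT, L1-HIT, MISS, MISS, L1-HIT, VC-HIT, MISS, VC-HIT]

  [0] addr=0x1d blk=3 s=1: MISS | VC []
  [1] addr=0x18 blk=3 s=1: L1-HIT | VC []
  [2] addr=0x1b blk=3 s=1: L1-HIT | VC []
  [3] addr=0x1c blk=3 s=1: L1-HIT | VC []
  [4] addr=0x1a blk=3 s=1: L1-HIT | VC []
  [5] addr=0x1a blk=3 s=1: L1-HIT | VC []
  [6] addr=0x1f blk=3 s=1: L1-HIT | VC []
  [7] addr=0x4f blk=9 s=1: MISS | VC [3]
  [8] addr=0x59 blk=11 s=1: MISS | VC [3, 9]
  [9] addr=0x5d blk=11 s=1: L1-HIT | VC [3, 9]
  [10] addr=0x1d blk=3 s=1: VC-HIT | VC [11, 9]
  [11] addr=0x28 blk=5 s=1: MISS | VC [11, 9, 3]
  [12] addr=0x18 blk=3 s=1: VC-HIT | VC [11, 9, 5]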